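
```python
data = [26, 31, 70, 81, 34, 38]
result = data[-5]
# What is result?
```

data has length 6. Negative index -5 maps to positive index 6 + (-5) = 1. data[1] = 31.

31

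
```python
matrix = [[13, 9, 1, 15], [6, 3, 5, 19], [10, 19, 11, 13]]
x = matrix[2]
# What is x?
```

matrix has 3 rows. Row 2 is [10, 19, 11, 13].

[10, 19, 11, 13]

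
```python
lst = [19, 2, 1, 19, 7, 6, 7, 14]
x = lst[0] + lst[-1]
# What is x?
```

lst has length 8. lst[0] = 19.
lst has length 8. Negative index -1 maps to positive index 8 + (-1) = 7. lst[7] = 14.
Sum: 19 + 14 = 33.

33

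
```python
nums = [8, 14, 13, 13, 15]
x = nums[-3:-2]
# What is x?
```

nums has length 5. The slice nums[-3:-2] selects indices [2] (2->13), giving [13].

[13]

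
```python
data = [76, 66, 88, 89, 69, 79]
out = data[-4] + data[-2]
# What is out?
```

data has length 6. Negative index -4 maps to positive index 6 + (-4) = 2. data[2] = 88.
data has length 6. Negative index -2 maps to positive index 6 + (-2) = 4. data[4] = 69.
Sum: 88 + 69 = 157.

157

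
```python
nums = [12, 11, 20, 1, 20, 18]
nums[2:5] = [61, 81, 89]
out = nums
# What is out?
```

nums starts as [12, 11, 20, 1, 20, 18] (length 6). The slice nums[2:5] covers indices [2, 3, 4] with values [20, 1, 20]. Replacing that slice with [61, 81, 89] (same length) produces [12, 11, 61, 81, 89, 18].

[12, 11, 61, 81, 89, 18]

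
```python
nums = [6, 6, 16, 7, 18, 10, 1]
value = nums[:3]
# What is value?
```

nums has length 7. The slice nums[:3] selects indices [0, 1, 2] (0->6, 1->6, 2->16), giving [6, 6, 16].

[6, 6, 16]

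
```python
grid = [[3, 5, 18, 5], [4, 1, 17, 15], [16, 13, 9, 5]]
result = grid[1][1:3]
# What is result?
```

grid[1] = [4, 1, 17, 15]. grid[1] has length 4. The slice grid[1][1:3] selects indices [1, 2] (1->1, 2->17), giving [1, 17].

[1, 17]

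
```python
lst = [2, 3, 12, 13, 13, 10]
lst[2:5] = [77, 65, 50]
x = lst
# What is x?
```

lst starts as [2, 3, 12, 13, 13, 10] (length 6). The slice lst[2:5] covers indices [2, 3, 4] with values [12, 13, 13]. Replacing that slice with [77, 65, 50] (same length) produces [2, 3, 77, 65, 50, 10].

[2, 3, 77, 65, 50, 10]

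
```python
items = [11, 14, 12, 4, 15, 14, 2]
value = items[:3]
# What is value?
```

items has length 7. The slice items[:3] selects indices [0, 1, 2] (0->11, 1->14, 2->12), giving [11, 14, 12].

[11, 14, 12]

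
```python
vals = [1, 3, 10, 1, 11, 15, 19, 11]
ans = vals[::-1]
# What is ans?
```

vals has length 8. The slice vals[::-1] selects indices [7, 6, 5, 4, 3, 2, 1, 0] (7->11, 6->19, 5->15, 4->11, 3->1, 2->10, 1->3, 0->1), giving [11, 19, 15, 11, 1, 10, 3, 1].

[11, 19, 15, 11, 1, 10, 3, 1]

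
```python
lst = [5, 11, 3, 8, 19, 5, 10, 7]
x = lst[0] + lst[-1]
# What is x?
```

lst has length 8. lst[0] = 5.
lst has length 8. Negative index -1 maps to positive index 8 + (-1) = 7. lst[7] = 7.
Sum: 5 + 7 = 12.

12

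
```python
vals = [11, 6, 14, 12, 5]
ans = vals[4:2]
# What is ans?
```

vals has length 5. The slice vals[4:2] resolves to an empty index range, so the result is [].

[]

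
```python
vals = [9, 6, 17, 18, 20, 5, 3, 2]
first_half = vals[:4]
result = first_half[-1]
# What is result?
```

vals has length 8. The slice vals[:4] selects indices [0, 1, 2, 3] (0->9, 1->6, 2->17, 3->18), giving [9, 6, 17, 18]. So first_half = [9, 6, 17, 18]. Then first_half[-1] = 18.

18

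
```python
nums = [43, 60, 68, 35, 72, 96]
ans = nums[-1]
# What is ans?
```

nums has length 6. Negative index -1 maps to positive index 6 + (-1) = 5. nums[5] = 96.

96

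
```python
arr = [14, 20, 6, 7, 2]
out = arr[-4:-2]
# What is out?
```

arr has length 5. The slice arr[-4:-2] selects indices [1, 2] (1->20, 2->6), giving [20, 6].

[20, 6]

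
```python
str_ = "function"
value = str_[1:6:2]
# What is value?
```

str_ has length 8. The slice str_[1:6:2] selects indices [1, 3, 5] (1->'u', 3->'c', 5->'i'), giving 'uci'.

'uci'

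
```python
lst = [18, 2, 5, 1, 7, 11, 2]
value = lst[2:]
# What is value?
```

lst has length 7. The slice lst[2:] selects indices [2, 3, 4, 5, 6] (2->5, 3->1, 4->7, 5->11, 6->2), giving [5, 1, 7, 11, 2].

[5, 1, 7, 11, 2]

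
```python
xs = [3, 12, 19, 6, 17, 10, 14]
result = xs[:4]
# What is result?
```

xs has length 7. The slice xs[:4] selects indices [0, 1, 2, 3] (0->3, 1->12, 2->19, 3->6), giving [3, 12, 19, 6].

[3, 12, 19, 6]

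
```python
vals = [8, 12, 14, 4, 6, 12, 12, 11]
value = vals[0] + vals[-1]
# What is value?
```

vals has length 8. vals[0] = 8.
vals has length 8. Negative index -1 maps to positive index 8 + (-1) = 7. vals[7] = 11.
Sum: 8 + 11 = 19.

19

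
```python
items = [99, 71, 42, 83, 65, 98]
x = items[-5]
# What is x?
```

items has length 6. Negative index -5 maps to positive index 6 + (-5) = 1. items[1] = 71.

71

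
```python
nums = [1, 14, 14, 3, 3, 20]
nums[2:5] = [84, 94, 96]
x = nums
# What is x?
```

nums starts as [1, 14, 14, 3, 3, 20] (length 6). The slice nums[2:5] covers indices [2, 3, 4] with values [14, 3, 3]. Replacing that slice with [84, 94, 96] (same length) produces [1, 14, 84, 94, 96, 20].

[1, 14, 84, 94, 96, 20]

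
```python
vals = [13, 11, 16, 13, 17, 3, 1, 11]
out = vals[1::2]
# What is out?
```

vals has length 8. The slice vals[1::2] selects indices [1, 3, 5, 7] (1->11, 3->13, 5->3, 7->11), giving [11, 13, 3, 11].

[11, 13, 3, 11]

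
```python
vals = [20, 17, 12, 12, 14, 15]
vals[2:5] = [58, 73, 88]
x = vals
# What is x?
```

vals starts as [20, 17, 12, 12, 14, 15] (length 6). The slice vals[2:5] covers indices [2, 3, 4] with values [12, 12, 14]. Replacing that slice with [58, 73, 88] (same length) produces [20, 17, 58, 73, 88, 15].

[20, 17, 58, 73, 88, 15]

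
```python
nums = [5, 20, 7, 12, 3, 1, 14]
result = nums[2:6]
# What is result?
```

nums has length 7. The slice nums[2:6] selects indices [2, 3, 4, 5] (2->7, 3->12, 4->3, 5->1), giving [7, 12, 3, 1].

[7, 12, 3, 1]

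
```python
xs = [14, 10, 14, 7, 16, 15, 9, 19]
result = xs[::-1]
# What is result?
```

xs has length 8. The slice xs[::-1] selects indices [7, 6, 5, 4, 3, 2, 1, 0] (7->19, 6->9, 5->15, 4->16, 3->7, 2->14, 1->10, 0->14), giving [19, 9, 15, 16, 7, 14, 10, 14].

[19, 9, 15, 16, 7, 14, 10, 14]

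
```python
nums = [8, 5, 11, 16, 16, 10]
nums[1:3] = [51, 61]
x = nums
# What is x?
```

nums starts as [8, 5, 11, 16, 16, 10] (length 6). The slice nums[1:3] covers indices [1, 2] with values [5, 11]. Replacing that slice with [51, 61] (same length) produces [8, 51, 61, 16, 16, 10].

[8, 51, 61, 16, 16, 10]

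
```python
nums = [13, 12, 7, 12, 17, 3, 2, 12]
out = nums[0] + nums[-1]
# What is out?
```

nums has length 8. nums[0] = 13.
nums has length 8. Negative index -1 maps to positive index 8 + (-1) = 7. nums[7] = 12.
Sum: 13 + 12 = 25.

25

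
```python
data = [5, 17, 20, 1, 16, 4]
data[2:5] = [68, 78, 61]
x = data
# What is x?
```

data starts as [5, 17, 20, 1, 16, 4] (length 6). The slice data[2:5] covers indices [2, 3, 4] with values [20, 1, 16]. Replacing that slice with [68, 78, 61] (same length) produces [5, 17, 68, 78, 61, 4].

[5, 17, 68, 78, 61, 4]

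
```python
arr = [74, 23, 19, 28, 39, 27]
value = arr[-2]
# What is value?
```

arr has length 6. Negative index -2 maps to positive index 6 + (-2) = 4. arr[4] = 39.

39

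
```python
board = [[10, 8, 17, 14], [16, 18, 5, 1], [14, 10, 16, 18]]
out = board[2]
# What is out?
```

board has 3 rows. Row 2 is [14, 10, 16, 18].

[14, 10, 16, 18]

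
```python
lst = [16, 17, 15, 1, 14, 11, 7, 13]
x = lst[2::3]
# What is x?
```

lst has length 8. The slice lst[2::3] selects indices [2, 5] (2->15, 5->11), giving [15, 11].

[15, 11]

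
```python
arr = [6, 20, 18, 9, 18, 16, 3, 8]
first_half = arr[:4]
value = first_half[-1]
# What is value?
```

arr has length 8. The slice arr[:4] selects indices [0, 1, 2, 3] (0->6, 1->20, 2->18, 3->9), giving [6, 20, 18, 9]. So first_half = [6, 20, 18, 9]. Then first_half[-1] = 9.

9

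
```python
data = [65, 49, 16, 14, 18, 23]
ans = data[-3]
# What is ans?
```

data has length 6. Negative index -3 maps to positive index 6 + (-3) = 3. data[3] = 14.

14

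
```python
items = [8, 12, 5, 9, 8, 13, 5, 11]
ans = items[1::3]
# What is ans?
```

items has length 8. The slice items[1::3] selects indices [1, 4, 7] (1->12, 4->8, 7->11), giving [12, 8, 11].

[12, 8, 11]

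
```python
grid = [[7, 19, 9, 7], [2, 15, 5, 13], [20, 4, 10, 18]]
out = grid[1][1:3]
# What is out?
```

grid[1] = [2, 15, 5, 13]. grid[1] has length 4. The slice grid[1][1:3] selects indices [1, 2] (1->15, 2->5), giving [15, 5].

[15, 5]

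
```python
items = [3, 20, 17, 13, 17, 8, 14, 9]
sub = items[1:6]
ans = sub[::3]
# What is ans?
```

items has length 8. The slice items[1:6] selects indices [1, 2, 3, 4, 5] (1->20, 2->17, 3->13, 4->17, 5->8), giving [20, 17, 13, 17, 8]. So sub = [20, 17, 13, 17, 8]. sub has length 5. The slice sub[::3] selects indices [0, 3] (0->20, 3->17), giving [20, 17].

[20, 17]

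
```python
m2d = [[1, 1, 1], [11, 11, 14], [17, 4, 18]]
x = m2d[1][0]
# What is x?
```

m2d[1] = [11, 11, 14]. Taking column 0 of that row yields 11.

11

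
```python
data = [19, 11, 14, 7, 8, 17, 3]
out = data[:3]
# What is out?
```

data has length 7. The slice data[:3] selects indices [0, 1, 2] (0->19, 1->11, 2->14), giving [19, 11, 14].

[19, 11, 14]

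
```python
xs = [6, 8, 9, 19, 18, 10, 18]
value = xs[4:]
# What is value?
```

xs has length 7. The slice xs[4:] selects indices [4, 5, 6] (4->18, 5->10, 6->18), giving [18, 10, 18].

[18, 10, 18]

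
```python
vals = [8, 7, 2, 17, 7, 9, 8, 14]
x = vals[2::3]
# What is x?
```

vals has length 8. The slice vals[2::3] selects indices [2, 5] (2->2, 5->9), giving [2, 9].

[2, 9]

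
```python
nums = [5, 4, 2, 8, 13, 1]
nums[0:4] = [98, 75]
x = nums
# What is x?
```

nums starts as [5, 4, 2, 8, 13, 1] (length 6). The slice nums[0:4] covers indices [0, 1, 2, 3] with values [5, 4, 2, 8]. Replacing that slice with [98, 75] (different length) produces [98, 75, 13, 1].

[98, 75, 13, 1]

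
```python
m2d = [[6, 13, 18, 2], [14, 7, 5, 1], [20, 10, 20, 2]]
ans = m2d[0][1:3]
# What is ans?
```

m2d[0] = [6, 13, 18, 2]. m2d[0] has length 4. The slice m2d[0][1:3] selects indices [1, 2] (1->13, 2->18), giving [13, 18].

[13, 18]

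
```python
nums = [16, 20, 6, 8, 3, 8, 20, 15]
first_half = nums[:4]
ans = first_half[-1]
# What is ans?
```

nums has length 8. The slice nums[:4] selects indices [0, 1, 2, 3] (0->16, 1->20, 2->6, 3->8), giving [16, 20, 6, 8]. So first_half = [16, 20, 6, 8]. Then first_half[-1] = 8.

8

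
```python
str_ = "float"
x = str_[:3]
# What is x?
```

str_ has length 5. The slice str_[:3] selects indices [0, 1, 2] (0->'f', 1->'l', 2->'o'), giving 'flo'.

'flo'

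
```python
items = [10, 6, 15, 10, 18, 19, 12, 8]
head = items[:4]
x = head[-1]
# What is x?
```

items has length 8. The slice items[:4] selects indices [0, 1, 2, 3] (0->10, 1->6, 2->15, 3->10), giving [10, 6, 15, 10]. So head = [10, 6, 15, 10]. Then head[-1] = 10.

10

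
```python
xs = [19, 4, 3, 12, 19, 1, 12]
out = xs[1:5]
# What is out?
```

xs has length 7. The slice xs[1:5] selects indices [1, 2, 3, 4] (1->4, 2->3, 3->12, 4->19), giving [4, 3, 12, 19].

[4, 3, 12, 19]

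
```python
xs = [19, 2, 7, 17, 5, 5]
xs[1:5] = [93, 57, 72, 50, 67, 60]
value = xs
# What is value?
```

xs starts as [19, 2, 7, 17, 5, 5] (length 6). The slice xs[1:5] covers indices [1, 2, 3, 4] with values [2, 7, 17, 5]. Replacing that slice with [93, 57, 72, 50, 67, 60] (different length) produces [19, 93, 57, 72, 50, 67, 60, 5].

[19, 93, 57, 72, 50, 67, 60, 5]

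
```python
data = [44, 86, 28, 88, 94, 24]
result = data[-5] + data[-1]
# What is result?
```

data has length 6. Negative index -5 maps to positive index 6 + (-5) = 1. data[1] = 86.
data has length 6. Negative index -1 maps to positive index 6 + (-1) = 5. data[5] = 24.
Sum: 86 + 24 = 110.

110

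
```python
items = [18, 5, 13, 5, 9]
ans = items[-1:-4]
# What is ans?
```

items has length 5. The slice items[-1:-4] resolves to an empty index range, so the result is [].

[]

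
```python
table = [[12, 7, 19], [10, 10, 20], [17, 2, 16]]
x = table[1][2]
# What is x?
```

table[1] = [10, 10, 20]. Taking column 2 of that row yields 20.

20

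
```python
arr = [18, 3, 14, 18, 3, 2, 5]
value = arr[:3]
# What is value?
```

arr has length 7. The slice arr[:3] selects indices [0, 1, 2] (0->18, 1->3, 2->14), giving [18, 3, 14].

[18, 3, 14]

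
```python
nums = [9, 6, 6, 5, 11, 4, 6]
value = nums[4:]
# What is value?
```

nums has length 7. The slice nums[4:] selects indices [4, 5, 6] (4->11, 5->4, 6->6), giving [11, 4, 6].

[11, 4, 6]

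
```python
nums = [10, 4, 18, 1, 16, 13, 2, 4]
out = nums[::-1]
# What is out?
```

nums has length 8. The slice nums[::-1] selects indices [7, 6, 5, 4, 3, 2, 1, 0] (7->4, 6->2, 5->13, 4->16, 3->1, 2->18, 1->4, 0->10), giving [4, 2, 13, 16, 1, 18, 4, 10].

[4, 2, 13, 16, 1, 18, 4, 10]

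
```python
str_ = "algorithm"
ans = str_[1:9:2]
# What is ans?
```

str_ has length 9. The slice str_[1:9:2] selects indices [1, 3, 5, 7] (1->'l', 3->'o', 5->'i', 7->'h'), giving 'loih'.

'loih'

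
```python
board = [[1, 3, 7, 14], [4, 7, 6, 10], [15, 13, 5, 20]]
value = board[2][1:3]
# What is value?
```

board[2] = [15, 13, 5, 20]. board[2] has length 4. The slice board[2][1:3] selects indices [1, 2] (1->13, 2->5), giving [13, 5].

[13, 5]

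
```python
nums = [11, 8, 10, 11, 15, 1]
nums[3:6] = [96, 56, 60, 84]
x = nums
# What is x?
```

nums starts as [11, 8, 10, 11, 15, 1] (length 6). The slice nums[3:6] covers indices [3, 4, 5] with values [11, 15, 1]. Replacing that slice with [96, 56, 60, 84] (different length) produces [11, 8, 10, 96, 56, 60, 84].

[11, 8, 10, 96, 56, 60, 84]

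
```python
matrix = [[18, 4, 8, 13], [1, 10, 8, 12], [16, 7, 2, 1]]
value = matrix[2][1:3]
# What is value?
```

matrix[2] = [16, 7, 2, 1]. matrix[2] has length 4. The slice matrix[2][1:3] selects indices [1, 2] (1->7, 2->2), giving [7, 2].

[7, 2]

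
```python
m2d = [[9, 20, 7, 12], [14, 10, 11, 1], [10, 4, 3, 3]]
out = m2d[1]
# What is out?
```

m2d has 3 rows. Row 1 is [14, 10, 11, 1].

[14, 10, 11, 1]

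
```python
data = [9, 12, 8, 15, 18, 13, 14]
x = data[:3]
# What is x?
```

data has length 7. The slice data[:3] selects indices [0, 1, 2] (0->9, 1->12, 2->8), giving [9, 12, 8].

[9, 12, 8]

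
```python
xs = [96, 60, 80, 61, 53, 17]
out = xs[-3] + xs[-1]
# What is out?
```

xs has length 6. Negative index -3 maps to positive index 6 + (-3) = 3. xs[3] = 61.
xs has length 6. Negative index -1 maps to positive index 6 + (-1) = 5. xs[5] = 17.
Sum: 61 + 17 = 78.

78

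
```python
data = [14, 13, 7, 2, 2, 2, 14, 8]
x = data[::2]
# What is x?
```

data has length 8. The slice data[::2] selects indices [0, 2, 4, 6] (0->14, 2->7, 4->2, 6->14), giving [14, 7, 2, 14].

[14, 7, 2, 14]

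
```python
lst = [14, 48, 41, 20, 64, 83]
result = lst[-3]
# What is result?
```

lst has length 6. Negative index -3 maps to positive index 6 + (-3) = 3. lst[3] = 20.

20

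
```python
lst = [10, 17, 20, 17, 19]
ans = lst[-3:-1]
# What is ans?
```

lst has length 5. The slice lst[-3:-1] selects indices [2, 3] (2->20, 3->17), giving [20, 17].

[20, 17]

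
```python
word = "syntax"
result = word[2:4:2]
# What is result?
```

word has length 6. The slice word[2:4:2] selects indices [2] (2->'n'), giving 'n'.

'n'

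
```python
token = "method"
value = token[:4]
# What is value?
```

token has length 6. The slice token[:4] selects indices [0, 1, 2, 3] (0->'m', 1->'e', 2->'t', 3->'h'), giving 'meth'.

'meth'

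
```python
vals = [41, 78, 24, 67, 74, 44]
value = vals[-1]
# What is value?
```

vals has length 6. Negative index -1 maps to positive index 6 + (-1) = 5. vals[5] = 44.

44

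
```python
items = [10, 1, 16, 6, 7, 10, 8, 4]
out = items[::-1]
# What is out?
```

items has length 8. The slice items[::-1] selects indices [7, 6, 5, 4, 3, 2, 1, 0] (7->4, 6->8, 5->10, 4->7, 3->6, 2->16, 1->1, 0->10), giving [4, 8, 10, 7, 6, 16, 1, 10].

[4, 8, 10, 7, 6, 16, 1, 10]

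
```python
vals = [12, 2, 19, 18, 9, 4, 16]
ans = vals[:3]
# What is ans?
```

vals has length 7. The slice vals[:3] selects indices [0, 1, 2] (0->12, 1->2, 2->19), giving [12, 2, 19].

[12, 2, 19]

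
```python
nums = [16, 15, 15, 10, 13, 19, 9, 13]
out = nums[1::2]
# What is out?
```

nums has length 8. The slice nums[1::2] selects indices [1, 3, 5, 7] (1->15, 3->10, 5->19, 7->13), giving [15, 10, 19, 13].

[15, 10, 19, 13]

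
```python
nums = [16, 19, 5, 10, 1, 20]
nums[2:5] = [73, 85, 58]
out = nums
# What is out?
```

nums starts as [16, 19, 5, 10, 1, 20] (length 6). The slice nums[2:5] covers indices [2, 3, 4] with values [5, 10, 1]. Replacing that slice with [73, 85, 58] (same length) produces [16, 19, 73, 85, 58, 20].

[16, 19, 73, 85, 58, 20]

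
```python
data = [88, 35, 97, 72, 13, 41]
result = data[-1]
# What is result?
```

data has length 6. Negative index -1 maps to positive index 6 + (-1) = 5. data[5] = 41.

41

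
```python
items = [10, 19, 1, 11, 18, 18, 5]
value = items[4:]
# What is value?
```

items has length 7. The slice items[4:] selects indices [4, 5, 6] (4->18, 5->18, 6->5), giving [18, 18, 5].

[18, 18, 5]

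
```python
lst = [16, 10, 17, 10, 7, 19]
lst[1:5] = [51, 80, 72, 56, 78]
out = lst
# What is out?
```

lst starts as [16, 10, 17, 10, 7, 19] (length 6). The slice lst[1:5] covers indices [1, 2, 3, 4] with values [10, 17, 10, 7]. Replacing that slice with [51, 80, 72, 56, 78] (different length) produces [16, 51, 80, 72, 56, 78, 19].

[16, 51, 80, 72, 56, 78, 19]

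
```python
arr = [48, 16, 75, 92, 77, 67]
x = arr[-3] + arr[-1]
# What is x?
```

arr has length 6. Negative index -3 maps to positive index 6 + (-3) = 3. arr[3] = 92.
arr has length 6. Negative index -1 maps to positive index 6 + (-1) = 5. arr[5] = 67.
Sum: 92 + 67 = 159.

159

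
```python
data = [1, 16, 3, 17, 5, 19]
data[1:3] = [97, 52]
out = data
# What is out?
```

data starts as [1, 16, 3, 17, 5, 19] (length 6). The slice data[1:3] covers indices [1, 2] with values [16, 3]. Replacing that slice with [97, 52] (same length) produces [1, 97, 52, 17, 5, 19].

[1, 97, 52, 17, 5, 19]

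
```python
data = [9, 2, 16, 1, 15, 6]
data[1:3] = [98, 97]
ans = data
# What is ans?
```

data starts as [9, 2, 16, 1, 15, 6] (length 6). The slice data[1:3] covers indices [1, 2] with values [2, 16]. Replacing that slice with [98, 97] (same length) produces [9, 98, 97, 1, 15, 6].

[9, 98, 97, 1, 15, 6]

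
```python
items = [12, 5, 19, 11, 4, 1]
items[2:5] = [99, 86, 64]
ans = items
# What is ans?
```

items starts as [12, 5, 19, 11, 4, 1] (length 6). The slice items[2:5] covers indices [2, 3, 4] with values [19, 11, 4]. Replacing that slice with [99, 86, 64] (same length) produces [12, 5, 99, 86, 64, 1].

[12, 5, 99, 86, 64, 1]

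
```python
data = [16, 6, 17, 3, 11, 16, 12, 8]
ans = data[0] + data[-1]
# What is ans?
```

data has length 8. data[0] = 16.
data has length 8. Negative index -1 maps to positive index 8 + (-1) = 7. data[7] = 8.
Sum: 16 + 8 = 24.

24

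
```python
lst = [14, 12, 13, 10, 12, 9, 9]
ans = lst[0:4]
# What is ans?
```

lst has length 7. The slice lst[0:4] selects indices [0, 1, 2, 3] (0->14, 1->12, 2->13, 3->10), giving [14, 12, 13, 10].

[14, 12, 13, 10]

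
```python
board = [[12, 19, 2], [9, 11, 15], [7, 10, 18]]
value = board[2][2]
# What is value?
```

board[2] = [7, 10, 18]. Taking column 2 of that row yields 18.

18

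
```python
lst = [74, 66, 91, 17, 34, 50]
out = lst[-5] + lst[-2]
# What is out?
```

lst has length 6. Negative index -5 maps to positive index 6 + (-5) = 1. lst[1] = 66.
lst has length 6. Negative index -2 maps to positive index 6 + (-2) = 4. lst[4] = 34.
Sum: 66 + 34 = 100.

100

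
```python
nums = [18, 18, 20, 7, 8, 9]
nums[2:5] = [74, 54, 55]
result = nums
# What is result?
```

nums starts as [18, 18, 20, 7, 8, 9] (length 6). The slice nums[2:5] covers indices [2, 3, 4] with values [20, 7, 8]. Replacing that slice with [74, 54, 55] (same length) produces [18, 18, 74, 54, 55, 9].

[18, 18, 74, 54, 55, 9]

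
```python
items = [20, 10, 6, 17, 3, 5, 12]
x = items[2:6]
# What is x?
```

items has length 7. The slice items[2:6] selects indices [2, 3, 4, 5] (2->6, 3->17, 4->3, 5->5), giving [6, 17, 3, 5].

[6, 17, 3, 5]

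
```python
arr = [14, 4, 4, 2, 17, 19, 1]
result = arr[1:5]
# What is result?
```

arr has length 7. The slice arr[1:5] selects indices [1, 2, 3, 4] (1->4, 2->4, 3->2, 4->17), giving [4, 4, 2, 17].

[4, 4, 2, 17]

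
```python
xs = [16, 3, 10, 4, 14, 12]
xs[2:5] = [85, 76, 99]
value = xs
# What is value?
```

xs starts as [16, 3, 10, 4, 14, 12] (length 6). The slice xs[2:5] covers indices [2, 3, 4] with values [10, 4, 14]. Replacing that slice with [85, 76, 99] (same length) produces [16, 3, 85, 76, 99, 12].

[16, 3, 85, 76, 99, 12]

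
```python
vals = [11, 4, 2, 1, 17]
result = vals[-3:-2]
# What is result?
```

vals has length 5. The slice vals[-3:-2] selects indices [2] (2->2), giving [2].

[2]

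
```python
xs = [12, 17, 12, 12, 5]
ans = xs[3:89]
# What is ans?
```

xs has length 5. The slice xs[3:89] selects indices [3, 4] (3->12, 4->5), giving [12, 5].

[12, 5]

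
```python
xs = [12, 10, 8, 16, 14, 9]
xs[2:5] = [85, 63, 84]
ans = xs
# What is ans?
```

xs starts as [12, 10, 8, 16, 14, 9] (length 6). The slice xs[2:5] covers indices [2, 3, 4] with values [8, 16, 14]. Replacing that slice with [85, 63, 84] (same length) produces [12, 10, 85, 63, 84, 9].

[12, 10, 85, 63, 84, 9]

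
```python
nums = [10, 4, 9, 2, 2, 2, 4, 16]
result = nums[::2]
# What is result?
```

nums has length 8. The slice nums[::2] selects indices [0, 2, 4, 6] (0->10, 2->9, 4->2, 6->4), giving [10, 9, 2, 4].

[10, 9, 2, 4]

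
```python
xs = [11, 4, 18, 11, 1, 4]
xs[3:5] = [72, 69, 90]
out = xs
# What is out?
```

xs starts as [11, 4, 18, 11, 1, 4] (length 6). The slice xs[3:5] covers indices [3, 4] with values [11, 1]. Replacing that slice with [72, 69, 90] (different length) produces [11, 4, 18, 72, 69, 90, 4].

[11, 4, 18, 72, 69, 90, 4]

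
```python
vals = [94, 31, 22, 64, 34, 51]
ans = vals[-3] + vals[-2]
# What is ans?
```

vals has length 6. Negative index -3 maps to positive index 6 + (-3) = 3. vals[3] = 64.
vals has length 6. Negative index -2 maps to positive index 6 + (-2) = 4. vals[4] = 34.
Sum: 64 + 34 = 98.

98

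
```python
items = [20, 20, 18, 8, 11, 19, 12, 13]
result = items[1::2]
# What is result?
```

items has length 8. The slice items[1::2] selects indices [1, 3, 5, 7] (1->20, 3->8, 5->19, 7->13), giving [20, 8, 19, 13].

[20, 8, 19, 13]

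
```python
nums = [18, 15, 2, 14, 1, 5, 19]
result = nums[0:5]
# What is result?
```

nums has length 7. The slice nums[0:5] selects indices [0, 1, 2, 3, 4] (0->18, 1->15, 2->2, 3->14, 4->1), giving [18, 15, 2, 14, 1].

[18, 15, 2, 14, 1]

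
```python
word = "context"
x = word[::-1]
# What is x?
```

word has length 7. The slice word[::-1] selects indices [6, 5, 4, 3, 2, 1, 0] (6->'t', 5->'x', 4->'e', 3->'t', 2->'n', 1->'o', 0->'c'), giving 'txetnoc'.

'txetnoc'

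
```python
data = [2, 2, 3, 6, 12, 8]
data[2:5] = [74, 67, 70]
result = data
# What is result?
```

data starts as [2, 2, 3, 6, 12, 8] (length 6). The slice data[2:5] covers indices [2, 3, 4] with values [3, 6, 12]. Replacing that slice with [74, 67, 70] (same length) produces [2, 2, 74, 67, 70, 8].

[2, 2, 74, 67, 70, 8]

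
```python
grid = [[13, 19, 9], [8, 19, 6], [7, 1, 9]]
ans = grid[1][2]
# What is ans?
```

grid[1] = [8, 19, 6]. Taking column 2 of that row yields 6.

6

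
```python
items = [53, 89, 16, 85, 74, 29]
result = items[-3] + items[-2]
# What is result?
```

items has length 6. Negative index -3 maps to positive index 6 + (-3) = 3. items[3] = 85.
items has length 6. Negative index -2 maps to positive index 6 + (-2) = 4. items[4] = 74.
Sum: 85 + 74 = 159.

159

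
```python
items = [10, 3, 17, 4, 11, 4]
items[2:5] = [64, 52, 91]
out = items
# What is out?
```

items starts as [10, 3, 17, 4, 11, 4] (length 6). The slice items[2:5] covers indices [2, 3, 4] with values [17, 4, 11]. Replacing that slice with [64, 52, 91] (same length) produces [10, 3, 64, 52, 91, 4].

[10, 3, 64, 52, 91, 4]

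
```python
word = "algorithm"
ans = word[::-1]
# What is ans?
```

word has length 9. The slice word[::-1] selects indices [8, 7, 6, 5, 4, 3, 2, 1, 0] (8->'m', 7->'h', 6->'t', 5->'i', 4->'r', 3->'o', 2->'g', 1->'l', 0->'a'), giving 'mhtirogla'.

'mhtirogla'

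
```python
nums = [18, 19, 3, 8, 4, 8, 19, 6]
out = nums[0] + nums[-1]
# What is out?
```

nums has length 8. nums[0] = 18.
nums has length 8. Negative index -1 maps to positive index 8 + (-1) = 7. nums[7] = 6.
Sum: 18 + 6 = 24.

24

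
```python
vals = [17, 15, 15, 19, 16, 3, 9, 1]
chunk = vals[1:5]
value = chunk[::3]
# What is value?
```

vals has length 8. The slice vals[1:5] selects indices [1, 2, 3, 4] (1->15, 2->15, 3->19, 4->16), giving [15, 15, 19, 16]. So chunk = [15, 15, 19, 16]. chunk has length 4. The slice chunk[::3] selects indices [0, 3] (0->15, 3->16), giving [15, 16].

[15, 16]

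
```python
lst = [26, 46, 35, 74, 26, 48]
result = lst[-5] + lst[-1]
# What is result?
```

lst has length 6. Negative index -5 maps to positive index 6 + (-5) = 1. lst[1] = 46.
lst has length 6. Negative index -1 maps to positive index 6 + (-1) = 5. lst[5] = 48.
Sum: 46 + 48 = 94.

94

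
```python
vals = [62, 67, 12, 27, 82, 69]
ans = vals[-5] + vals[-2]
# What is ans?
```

vals has length 6. Negative index -5 maps to positive index 6 + (-5) = 1. vals[1] = 67.
vals has length 6. Negative index -2 maps to positive index 6 + (-2) = 4. vals[4] = 82.
Sum: 67 + 82 = 149.

149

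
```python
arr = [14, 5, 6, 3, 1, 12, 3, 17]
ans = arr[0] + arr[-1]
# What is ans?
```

arr has length 8. arr[0] = 14.
arr has length 8. Negative index -1 maps to positive index 8 + (-1) = 7. arr[7] = 17.
Sum: 14 + 17 = 31.

31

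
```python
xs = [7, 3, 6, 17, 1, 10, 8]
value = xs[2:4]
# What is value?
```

xs has length 7. The slice xs[2:4] selects indices [2, 3] (2->6, 3->17), giving [6, 17].

[6, 17]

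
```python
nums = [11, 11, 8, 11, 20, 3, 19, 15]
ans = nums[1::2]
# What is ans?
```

nums has length 8. The slice nums[1::2] selects indices [1, 3, 5, 7] (1->11, 3->11, 5->3, 7->15), giving [11, 11, 3, 15].

[11, 11, 3, 15]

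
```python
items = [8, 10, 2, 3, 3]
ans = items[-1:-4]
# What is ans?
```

items has length 5. The slice items[-1:-4] resolves to an empty index range, so the result is [].

[]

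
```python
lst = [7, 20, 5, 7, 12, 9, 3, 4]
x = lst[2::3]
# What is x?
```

lst has length 8. The slice lst[2::3] selects indices [2, 5] (2->5, 5->9), giving [5, 9].

[5, 9]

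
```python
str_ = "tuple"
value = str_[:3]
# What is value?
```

str_ has length 5. The slice str_[:3] selects indices [0, 1, 2] (0->'t', 1->'u', 2->'p'), giving 'tup'.

'tup'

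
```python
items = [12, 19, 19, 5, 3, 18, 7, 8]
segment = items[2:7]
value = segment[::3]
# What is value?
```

items has length 8. The slice items[2:7] selects indices [2, 3, 4, 5, 6] (2->19, 3->5, 4->3, 5->18, 6->7), giving [19, 5, 3, 18, 7]. So segment = [19, 5, 3, 18, 7]. segment has length 5. The slice segment[::3] selects indices [0, 3] (0->19, 3->18), giving [19, 18].

[19, 18]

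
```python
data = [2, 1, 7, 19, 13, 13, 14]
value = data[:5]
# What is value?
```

data has length 7. The slice data[:5] selects indices [0, 1, 2, 3, 4] (0->2, 1->1, 2->7, 3->19, 4->13), giving [2, 1, 7, 19, 13].

[2, 1, 7, 19, 13]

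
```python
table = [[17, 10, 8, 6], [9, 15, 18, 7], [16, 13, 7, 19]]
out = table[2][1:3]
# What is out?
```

table[2] = [16, 13, 7, 19]. table[2] has length 4. The slice table[2][1:3] selects indices [1, 2] (1->13, 2->7), giving [13, 7].

[13, 7]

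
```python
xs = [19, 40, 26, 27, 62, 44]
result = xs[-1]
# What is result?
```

xs has length 6. Negative index -1 maps to positive index 6 + (-1) = 5. xs[5] = 44.

44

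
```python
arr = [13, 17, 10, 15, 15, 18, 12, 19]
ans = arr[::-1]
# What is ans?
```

arr has length 8. The slice arr[::-1] selects indices [7, 6, 5, 4, 3, 2, 1, 0] (7->19, 6->12, 5->18, 4->15, 3->15, 2->10, 1->17, 0->13), giving [19, 12, 18, 15, 15, 10, 17, 13].

[19, 12, 18, 15, 15, 10, 17, 13]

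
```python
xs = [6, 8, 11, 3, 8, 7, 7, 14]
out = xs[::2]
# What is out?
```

xs has length 8. The slice xs[::2] selects indices [0, 2, 4, 6] (0->6, 2->11, 4->8, 6->7), giving [6, 11, 8, 7].

[6, 11, 8, 7]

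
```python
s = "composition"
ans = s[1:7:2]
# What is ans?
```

s has length 11. The slice s[1:7:2] selects indices [1, 3, 5] (1->'o', 3->'p', 5->'s'), giving 'ops'.

'ops'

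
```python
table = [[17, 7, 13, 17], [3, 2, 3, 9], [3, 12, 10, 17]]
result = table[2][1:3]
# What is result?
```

table[2] = [3, 12, 10, 17]. table[2] has length 4. The slice table[2][1:3] selects indices [1, 2] (1->12, 2->10), giving [12, 10].

[12, 10]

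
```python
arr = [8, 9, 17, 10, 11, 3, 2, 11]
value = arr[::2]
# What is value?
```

arr has length 8. The slice arr[::2] selects indices [0, 2, 4, 6] (0->8, 2->17, 4->11, 6->2), giving [8, 17, 11, 2].

[8, 17, 11, 2]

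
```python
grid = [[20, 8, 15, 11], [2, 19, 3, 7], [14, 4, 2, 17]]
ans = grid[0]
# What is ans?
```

grid has 3 rows. Row 0 is [20, 8, 15, 11].

[20, 8, 15, 11]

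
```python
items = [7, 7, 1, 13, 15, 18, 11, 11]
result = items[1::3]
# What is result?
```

items has length 8. The slice items[1::3] selects indices [1, 4, 7] (1->7, 4->15, 7->11), giving [7, 15, 11].

[7, 15, 11]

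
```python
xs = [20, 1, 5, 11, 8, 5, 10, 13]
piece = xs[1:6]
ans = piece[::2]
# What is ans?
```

xs has length 8. The slice xs[1:6] selects indices [1, 2, 3, 4, 5] (1->1, 2->5, 3->11, 4->8, 5->5), giving [1, 5, 11, 8, 5]. So piece = [1, 5, 11, 8, 5]. piece has length 5. The slice piece[::2] selects indices [0, 2, 4] (0->1, 2->11, 4->5), giving [1, 11, 5].

[1, 11, 5]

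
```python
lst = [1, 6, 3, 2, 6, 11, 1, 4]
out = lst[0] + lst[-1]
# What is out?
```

lst has length 8. lst[0] = 1.
lst has length 8. Negative index -1 maps to positive index 8 + (-1) = 7. lst[7] = 4.
Sum: 1 + 4 = 5.

5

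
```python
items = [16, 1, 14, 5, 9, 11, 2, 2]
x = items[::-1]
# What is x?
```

items has length 8. The slice items[::-1] selects indices [7, 6, 5, 4, 3, 2, 1, 0] (7->2, 6->2, 5->11, 4->9, 3->5, 2->14, 1->1, 0->16), giving [2, 2, 11, 9, 5, 14, 1, 16].

[2, 2, 11, 9, 5, 14, 1, 16]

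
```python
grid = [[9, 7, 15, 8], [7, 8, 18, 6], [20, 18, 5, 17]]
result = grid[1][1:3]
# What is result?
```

grid[1] = [7, 8, 18, 6]. grid[1] has length 4. The slice grid[1][1:3] selects indices [1, 2] (1->8, 2->18), giving [8, 18].

[8, 18]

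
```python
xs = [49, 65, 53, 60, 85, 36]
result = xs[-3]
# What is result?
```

xs has length 6. Negative index -3 maps to positive index 6 + (-3) = 3. xs[3] = 60.

60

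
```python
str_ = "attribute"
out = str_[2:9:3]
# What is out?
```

str_ has length 9. The slice str_[2:9:3] selects indices [2, 5, 8] (2->'t', 5->'b', 8->'e'), giving 'tbe'.

'tbe'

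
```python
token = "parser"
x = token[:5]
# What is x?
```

token has length 6. The slice token[:5] selects indices [0, 1, 2, 3, 4] (0->'p', 1->'a', 2->'r', 3->'s', 4->'e'), giving 'parse'.

'parse'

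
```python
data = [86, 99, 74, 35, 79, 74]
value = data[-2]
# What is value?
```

data has length 6. Negative index -2 maps to positive index 6 + (-2) = 4. data[4] = 79.

79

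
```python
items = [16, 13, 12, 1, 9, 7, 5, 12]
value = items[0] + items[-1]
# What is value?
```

items has length 8. items[0] = 16.
items has length 8. Negative index -1 maps to positive index 8 + (-1) = 7. items[7] = 12.
Sum: 16 + 12 = 28.

28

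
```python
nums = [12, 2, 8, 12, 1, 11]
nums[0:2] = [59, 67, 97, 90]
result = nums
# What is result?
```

nums starts as [12, 2, 8, 12, 1, 11] (length 6). The slice nums[0:2] covers indices [0, 1] with values [12, 2]. Replacing that slice with [59, 67, 97, 90] (different length) produces [59, 67, 97, 90, 8, 12, 1, 11].

[59, 67, 97, 90, 8, 12, 1, 11]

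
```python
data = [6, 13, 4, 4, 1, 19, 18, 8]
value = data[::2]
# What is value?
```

data has length 8. The slice data[::2] selects indices [0, 2, 4, 6] (0->6, 2->4, 4->1, 6->18), giving [6, 4, 1, 18].

[6, 4, 1, 18]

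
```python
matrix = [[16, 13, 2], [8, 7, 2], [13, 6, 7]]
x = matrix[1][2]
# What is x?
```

matrix[1] = [8, 7, 2]. Taking column 2 of that row yields 2.

2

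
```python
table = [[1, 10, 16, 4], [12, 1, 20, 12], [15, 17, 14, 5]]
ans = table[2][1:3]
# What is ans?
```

table[2] = [15, 17, 14, 5]. table[2] has length 4. The slice table[2][1:3] selects indices [1, 2] (1->17, 2->14), giving [17, 14].

[17, 14]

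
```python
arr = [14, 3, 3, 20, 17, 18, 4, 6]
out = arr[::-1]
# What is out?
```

arr has length 8. The slice arr[::-1] selects indices [7, 6, 5, 4, 3, 2, 1, 0] (7->6, 6->4, 5->18, 4->17, 3->20, 2->3, 1->3, 0->14), giving [6, 4, 18, 17, 20, 3, 3, 14].

[6, 4, 18, 17, 20, 3, 3, 14]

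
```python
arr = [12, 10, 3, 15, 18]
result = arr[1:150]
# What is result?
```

arr has length 5. The slice arr[1:150] selects indices [1, 2, 3, 4] (1->10, 2->3, 3->15, 4->18), giving [10, 3, 15, 18].

[10, 3, 15, 18]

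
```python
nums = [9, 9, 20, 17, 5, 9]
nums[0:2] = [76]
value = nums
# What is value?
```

nums starts as [9, 9, 20, 17, 5, 9] (length 6). The slice nums[0:2] covers indices [0, 1] with values [9, 9]. Replacing that slice with [76] (different length) produces [76, 20, 17, 5, 9].

[76, 20, 17, 5, 9]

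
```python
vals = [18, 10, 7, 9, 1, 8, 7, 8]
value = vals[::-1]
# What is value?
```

vals has length 8. The slice vals[::-1] selects indices [7, 6, 5, 4, 3, 2, 1, 0] (7->8, 6->7, 5->8, 4->1, 3->9, 2->7, 1->10, 0->18), giving [8, 7, 8, 1, 9, 7, 10, 18].

[8, 7, 8, 1, 9, 7, 10, 18]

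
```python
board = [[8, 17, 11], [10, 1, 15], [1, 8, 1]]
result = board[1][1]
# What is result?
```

board[1] = [10, 1, 15]. Taking column 1 of that row yields 1.

1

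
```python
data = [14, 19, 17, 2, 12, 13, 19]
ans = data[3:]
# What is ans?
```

data has length 7. The slice data[3:] selects indices [3, 4, 5, 6] (3->2, 4->12, 5->13, 6->19), giving [2, 12, 13, 19].

[2, 12, 13, 19]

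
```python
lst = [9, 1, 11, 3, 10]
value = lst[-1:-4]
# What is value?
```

lst has length 5. The slice lst[-1:-4] resolves to an empty index range, so the result is [].

[]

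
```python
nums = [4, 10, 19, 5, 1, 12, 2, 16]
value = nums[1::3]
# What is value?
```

nums has length 8. The slice nums[1::3] selects indices [1, 4, 7] (1->10, 4->1, 7->16), giving [10, 1, 16].

[10, 1, 16]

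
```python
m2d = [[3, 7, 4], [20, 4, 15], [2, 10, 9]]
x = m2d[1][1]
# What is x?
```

m2d[1] = [20, 4, 15]. Taking column 1 of that row yields 4.

4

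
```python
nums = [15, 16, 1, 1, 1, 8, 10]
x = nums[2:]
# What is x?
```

nums has length 7. The slice nums[2:] selects indices [2, 3, 4, 5, 6] (2->1, 3->1, 4->1, 5->8, 6->10), giving [1, 1, 1, 8, 10].

[1, 1, 1, 8, 10]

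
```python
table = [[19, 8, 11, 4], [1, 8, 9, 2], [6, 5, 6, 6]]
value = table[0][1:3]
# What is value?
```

table[0] = [19, 8, 11, 4]. table[0] has length 4. The slice table[0][1:3] selects indices [1, 2] (1->8, 2->11), giving [8, 11].

[8, 11]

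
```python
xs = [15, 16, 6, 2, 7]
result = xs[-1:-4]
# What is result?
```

xs has length 5. The slice xs[-1:-4] resolves to an empty index range, so the result is [].

[]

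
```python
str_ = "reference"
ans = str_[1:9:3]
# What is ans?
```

str_ has length 9. The slice str_[1:9:3] selects indices [1, 4, 7] (1->'e', 4->'r', 7->'c'), giving 'erc'.

'erc'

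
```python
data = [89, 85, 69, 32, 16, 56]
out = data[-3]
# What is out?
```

data has length 6. Negative index -3 maps to positive index 6 + (-3) = 3. data[3] = 32.

32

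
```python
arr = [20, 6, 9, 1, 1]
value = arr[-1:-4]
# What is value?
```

arr has length 5. The slice arr[-1:-4] resolves to an empty index range, so the result is [].

[]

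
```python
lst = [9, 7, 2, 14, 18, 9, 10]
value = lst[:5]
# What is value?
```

lst has length 7. The slice lst[:5] selects indices [0, 1, 2, 3, 4] (0->9, 1->7, 2->2, 3->14, 4->18), giving [9, 7, 2, 14, 18].

[9, 7, 2, 14, 18]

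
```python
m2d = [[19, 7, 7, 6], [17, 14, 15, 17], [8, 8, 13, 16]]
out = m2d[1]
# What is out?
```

m2d has 3 rows. Row 1 is [17, 14, 15, 17].

[17, 14, 15, 17]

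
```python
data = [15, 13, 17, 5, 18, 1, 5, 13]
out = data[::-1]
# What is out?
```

data has length 8. The slice data[::-1] selects indices [7, 6, 5, 4, 3, 2, 1, 0] (7->13, 6->5, 5->1, 4->18, 3->5, 2->17, 1->13, 0->15), giving [13, 5, 1, 18, 5, 17, 13, 15].

[13, 5, 1, 18, 5, 17, 13, 15]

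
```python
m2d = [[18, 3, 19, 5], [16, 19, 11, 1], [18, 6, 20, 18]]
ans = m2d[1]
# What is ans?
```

m2d has 3 rows. Row 1 is [16, 19, 11, 1].

[16, 19, 11, 1]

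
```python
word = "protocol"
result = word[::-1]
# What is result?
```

word has length 8. The slice word[::-1] selects indices [7, 6, 5, 4, 3, 2, 1, 0] (7->'l', 6->'o', 5->'c', 4->'o', 3->'t', 2->'o', 1->'r', 0->'p'), giving 'locotorp'.

'locotorp'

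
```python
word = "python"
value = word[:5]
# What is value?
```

word has length 6. The slice word[:5] selects indices [0, 1, 2, 3, 4] (0->'p', 1->'y', 2->'t', 3->'h', 4->'o'), giving 'pytho'.

'pytho'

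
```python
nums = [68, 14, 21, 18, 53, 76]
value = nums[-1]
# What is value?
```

nums has length 6. Negative index -1 maps to positive index 6 + (-1) = 5. nums[5] = 76.

76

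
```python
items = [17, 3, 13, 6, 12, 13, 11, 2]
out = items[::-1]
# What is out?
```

items has length 8. The slice items[::-1] selects indices [7, 6, 5, 4, 3, 2, 1, 0] (7->2, 6->11, 5->13, 4->12, 3->6, 2->13, 1->3, 0->17), giving [2, 11, 13, 12, 6, 13, 3, 17].

[2, 11, 13, 12, 6, 13, 3, 17]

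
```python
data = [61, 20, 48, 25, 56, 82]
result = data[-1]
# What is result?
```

data has length 6. Negative index -1 maps to positive index 6 + (-1) = 5. data[5] = 82.

82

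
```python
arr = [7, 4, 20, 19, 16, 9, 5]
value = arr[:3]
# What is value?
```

arr has length 7. The slice arr[:3] selects indices [0, 1, 2] (0->7, 1->4, 2->20), giving [7, 4, 20].

[7, 4, 20]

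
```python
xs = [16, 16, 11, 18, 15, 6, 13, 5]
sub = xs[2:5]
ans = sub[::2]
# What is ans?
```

xs has length 8. The slice xs[2:5] selects indices [2, 3, 4] (2->11, 3->18, 4->15), giving [11, 18, 15]. So sub = [11, 18, 15]. sub has length 3. The slice sub[::2] selects indices [0, 2] (0->11, 2->15), giving [11, 15].

[11, 15]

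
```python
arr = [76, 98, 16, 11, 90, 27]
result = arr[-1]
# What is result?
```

arr has length 6. Negative index -1 maps to positive index 6 + (-1) = 5. arr[5] = 27.

27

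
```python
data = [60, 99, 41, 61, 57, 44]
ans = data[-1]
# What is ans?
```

data has length 6. Negative index -1 maps to positive index 6 + (-1) = 5. data[5] = 44.

44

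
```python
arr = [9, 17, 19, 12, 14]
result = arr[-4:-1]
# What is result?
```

arr has length 5. The slice arr[-4:-1] selects indices [1, 2, 3] (1->17, 2->19, 3->12), giving [17, 19, 12].

[17, 19, 12]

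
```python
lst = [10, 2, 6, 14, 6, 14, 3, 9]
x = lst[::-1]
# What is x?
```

lst has length 8. The slice lst[::-1] selects indices [7, 6, 5, 4, 3, 2, 1, 0] (7->9, 6->3, 5->14, 4->6, 3->14, 2->6, 1->2, 0->10), giving [9, 3, 14, 6, 14, 6, 2, 10].

[9, 3, 14, 6, 14, 6, 2, 10]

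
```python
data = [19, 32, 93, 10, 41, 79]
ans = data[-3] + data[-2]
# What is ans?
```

data has length 6. Negative index -3 maps to positive index 6 + (-3) = 3. data[3] = 10.
data has length 6. Negative index -2 maps to positive index 6 + (-2) = 4. data[4] = 41.
Sum: 10 + 41 = 51.

51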